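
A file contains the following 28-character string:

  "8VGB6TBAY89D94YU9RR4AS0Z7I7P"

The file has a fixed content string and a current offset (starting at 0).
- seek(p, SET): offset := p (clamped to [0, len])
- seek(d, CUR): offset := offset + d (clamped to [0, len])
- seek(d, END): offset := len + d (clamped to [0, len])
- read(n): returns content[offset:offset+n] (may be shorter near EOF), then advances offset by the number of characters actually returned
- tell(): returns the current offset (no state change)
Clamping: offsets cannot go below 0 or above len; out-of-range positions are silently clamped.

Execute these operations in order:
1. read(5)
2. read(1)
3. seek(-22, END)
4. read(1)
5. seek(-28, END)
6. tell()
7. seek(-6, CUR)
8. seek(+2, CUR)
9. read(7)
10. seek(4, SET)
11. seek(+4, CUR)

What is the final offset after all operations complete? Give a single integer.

Answer: 8

Derivation:
After 1 (read(5)): returned '8VGB6', offset=5
After 2 (read(1)): returned 'T', offset=6
After 3 (seek(-22, END)): offset=6
After 4 (read(1)): returned 'B', offset=7
After 5 (seek(-28, END)): offset=0
After 6 (tell()): offset=0
After 7 (seek(-6, CUR)): offset=0
After 8 (seek(+2, CUR)): offset=2
After 9 (read(7)): returned 'GB6TBAY', offset=9
After 10 (seek(4, SET)): offset=4
After 11 (seek(+4, CUR)): offset=8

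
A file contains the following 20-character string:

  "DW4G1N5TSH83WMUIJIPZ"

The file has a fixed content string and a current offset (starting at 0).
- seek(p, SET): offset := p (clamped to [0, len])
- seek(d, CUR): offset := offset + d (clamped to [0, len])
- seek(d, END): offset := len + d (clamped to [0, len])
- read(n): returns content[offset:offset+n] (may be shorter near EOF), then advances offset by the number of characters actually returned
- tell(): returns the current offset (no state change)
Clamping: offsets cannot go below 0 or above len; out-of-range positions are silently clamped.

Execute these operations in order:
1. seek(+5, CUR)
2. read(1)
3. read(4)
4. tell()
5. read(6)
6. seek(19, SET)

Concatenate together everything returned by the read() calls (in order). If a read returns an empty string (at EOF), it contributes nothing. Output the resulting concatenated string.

After 1 (seek(+5, CUR)): offset=5
After 2 (read(1)): returned 'N', offset=6
After 3 (read(4)): returned '5TSH', offset=10
After 4 (tell()): offset=10
After 5 (read(6)): returned '83WMUI', offset=16
After 6 (seek(19, SET)): offset=19

Answer: N5TSH83WMUI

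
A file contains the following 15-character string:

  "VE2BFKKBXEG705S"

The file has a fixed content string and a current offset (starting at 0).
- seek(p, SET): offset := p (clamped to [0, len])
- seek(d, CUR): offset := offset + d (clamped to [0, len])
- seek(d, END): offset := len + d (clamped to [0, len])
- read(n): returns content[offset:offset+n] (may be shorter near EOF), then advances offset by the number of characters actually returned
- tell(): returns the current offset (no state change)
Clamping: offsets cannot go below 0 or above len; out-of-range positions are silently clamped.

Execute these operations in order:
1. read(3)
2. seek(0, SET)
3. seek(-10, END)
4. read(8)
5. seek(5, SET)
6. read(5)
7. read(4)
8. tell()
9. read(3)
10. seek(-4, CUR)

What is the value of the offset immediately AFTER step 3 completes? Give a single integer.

After 1 (read(3)): returned 'VE2', offset=3
After 2 (seek(0, SET)): offset=0
After 3 (seek(-10, END)): offset=5

Answer: 5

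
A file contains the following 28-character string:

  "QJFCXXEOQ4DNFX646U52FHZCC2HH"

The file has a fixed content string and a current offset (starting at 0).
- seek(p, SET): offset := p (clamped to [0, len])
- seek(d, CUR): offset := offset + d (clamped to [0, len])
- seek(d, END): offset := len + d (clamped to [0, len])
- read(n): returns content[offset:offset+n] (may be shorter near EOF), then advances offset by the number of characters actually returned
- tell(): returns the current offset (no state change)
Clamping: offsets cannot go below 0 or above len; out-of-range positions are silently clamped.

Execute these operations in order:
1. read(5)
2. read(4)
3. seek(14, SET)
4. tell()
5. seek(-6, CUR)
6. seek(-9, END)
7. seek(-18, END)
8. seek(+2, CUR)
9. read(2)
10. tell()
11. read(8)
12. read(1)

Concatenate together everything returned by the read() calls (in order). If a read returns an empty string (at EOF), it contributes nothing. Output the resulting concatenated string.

Answer: QJFCXXEOQFX646U52FHZ

Derivation:
After 1 (read(5)): returned 'QJFCX', offset=5
After 2 (read(4)): returned 'XEOQ', offset=9
After 3 (seek(14, SET)): offset=14
After 4 (tell()): offset=14
After 5 (seek(-6, CUR)): offset=8
After 6 (seek(-9, END)): offset=19
After 7 (seek(-18, END)): offset=10
After 8 (seek(+2, CUR)): offset=12
After 9 (read(2)): returned 'FX', offset=14
After 10 (tell()): offset=14
After 11 (read(8)): returned '646U52FH', offset=22
After 12 (read(1)): returned 'Z', offset=23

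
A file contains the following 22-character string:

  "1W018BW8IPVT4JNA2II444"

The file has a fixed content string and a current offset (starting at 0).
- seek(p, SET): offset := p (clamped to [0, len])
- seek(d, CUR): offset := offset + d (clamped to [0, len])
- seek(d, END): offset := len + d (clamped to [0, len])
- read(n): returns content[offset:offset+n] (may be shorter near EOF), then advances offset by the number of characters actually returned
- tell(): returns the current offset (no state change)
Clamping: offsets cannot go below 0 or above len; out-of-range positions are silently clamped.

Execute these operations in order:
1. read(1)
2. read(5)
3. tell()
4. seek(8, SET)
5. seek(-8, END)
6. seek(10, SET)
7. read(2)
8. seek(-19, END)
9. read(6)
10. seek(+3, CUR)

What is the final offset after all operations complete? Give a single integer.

Answer: 12

Derivation:
After 1 (read(1)): returned '1', offset=1
After 2 (read(5)): returned 'W018B', offset=6
After 3 (tell()): offset=6
After 4 (seek(8, SET)): offset=8
After 5 (seek(-8, END)): offset=14
After 6 (seek(10, SET)): offset=10
After 7 (read(2)): returned 'VT', offset=12
After 8 (seek(-19, END)): offset=3
After 9 (read(6)): returned '18BW8I', offset=9
After 10 (seek(+3, CUR)): offset=12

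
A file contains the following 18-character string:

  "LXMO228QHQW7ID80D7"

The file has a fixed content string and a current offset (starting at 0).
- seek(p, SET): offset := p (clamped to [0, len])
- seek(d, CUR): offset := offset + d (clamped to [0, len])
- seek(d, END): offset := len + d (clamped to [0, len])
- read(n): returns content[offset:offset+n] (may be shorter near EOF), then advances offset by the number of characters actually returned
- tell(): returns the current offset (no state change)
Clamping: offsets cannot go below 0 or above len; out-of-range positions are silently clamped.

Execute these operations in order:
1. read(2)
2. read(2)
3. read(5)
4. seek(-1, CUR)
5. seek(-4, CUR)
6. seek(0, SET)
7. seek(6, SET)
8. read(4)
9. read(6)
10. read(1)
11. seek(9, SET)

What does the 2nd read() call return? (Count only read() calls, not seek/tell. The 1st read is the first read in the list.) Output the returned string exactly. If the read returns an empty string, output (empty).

After 1 (read(2)): returned 'LX', offset=2
After 2 (read(2)): returned 'MO', offset=4
After 3 (read(5)): returned '228QH', offset=9
After 4 (seek(-1, CUR)): offset=8
After 5 (seek(-4, CUR)): offset=4
After 6 (seek(0, SET)): offset=0
After 7 (seek(6, SET)): offset=6
After 8 (read(4)): returned '8QHQ', offset=10
After 9 (read(6)): returned 'W7ID80', offset=16
After 10 (read(1)): returned 'D', offset=17
After 11 (seek(9, SET)): offset=9

Answer: MO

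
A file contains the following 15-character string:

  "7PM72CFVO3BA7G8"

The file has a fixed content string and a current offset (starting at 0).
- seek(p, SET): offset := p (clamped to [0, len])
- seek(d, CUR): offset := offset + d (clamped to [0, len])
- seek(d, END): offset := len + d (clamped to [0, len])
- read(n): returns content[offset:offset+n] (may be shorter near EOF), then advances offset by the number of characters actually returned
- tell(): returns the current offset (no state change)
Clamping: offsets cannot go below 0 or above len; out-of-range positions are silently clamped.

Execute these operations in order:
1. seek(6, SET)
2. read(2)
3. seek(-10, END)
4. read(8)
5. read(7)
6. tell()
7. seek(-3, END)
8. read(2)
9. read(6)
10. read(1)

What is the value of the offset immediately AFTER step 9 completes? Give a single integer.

After 1 (seek(6, SET)): offset=6
After 2 (read(2)): returned 'FV', offset=8
After 3 (seek(-10, END)): offset=5
After 4 (read(8)): returned 'CFVO3BA7', offset=13
After 5 (read(7)): returned 'G8', offset=15
After 6 (tell()): offset=15
After 7 (seek(-3, END)): offset=12
After 8 (read(2)): returned '7G', offset=14
After 9 (read(6)): returned '8', offset=15

Answer: 15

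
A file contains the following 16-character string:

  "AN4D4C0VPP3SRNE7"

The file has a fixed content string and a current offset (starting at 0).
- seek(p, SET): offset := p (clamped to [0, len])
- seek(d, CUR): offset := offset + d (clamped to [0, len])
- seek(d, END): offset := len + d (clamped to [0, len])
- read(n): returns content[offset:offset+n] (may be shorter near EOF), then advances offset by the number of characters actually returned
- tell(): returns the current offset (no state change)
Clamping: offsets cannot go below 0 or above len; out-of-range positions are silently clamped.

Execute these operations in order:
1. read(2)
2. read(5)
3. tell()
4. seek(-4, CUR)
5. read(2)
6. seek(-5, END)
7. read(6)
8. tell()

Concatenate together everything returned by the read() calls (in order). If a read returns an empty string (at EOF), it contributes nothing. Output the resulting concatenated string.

After 1 (read(2)): returned 'AN', offset=2
After 2 (read(5)): returned '4D4C0', offset=7
After 3 (tell()): offset=7
After 4 (seek(-4, CUR)): offset=3
After 5 (read(2)): returned 'D4', offset=5
After 6 (seek(-5, END)): offset=11
After 7 (read(6)): returned 'SRNE7', offset=16
After 8 (tell()): offset=16

Answer: AN4D4C0D4SRNE7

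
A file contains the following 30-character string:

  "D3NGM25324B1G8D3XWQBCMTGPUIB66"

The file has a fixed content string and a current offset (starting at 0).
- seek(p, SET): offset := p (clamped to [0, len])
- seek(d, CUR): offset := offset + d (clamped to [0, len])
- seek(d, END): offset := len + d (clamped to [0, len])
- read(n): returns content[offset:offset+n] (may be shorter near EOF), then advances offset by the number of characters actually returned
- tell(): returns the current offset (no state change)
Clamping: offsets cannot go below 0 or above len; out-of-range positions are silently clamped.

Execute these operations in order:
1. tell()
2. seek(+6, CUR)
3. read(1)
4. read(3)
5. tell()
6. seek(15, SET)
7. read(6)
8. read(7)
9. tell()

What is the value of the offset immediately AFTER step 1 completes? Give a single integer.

After 1 (tell()): offset=0

Answer: 0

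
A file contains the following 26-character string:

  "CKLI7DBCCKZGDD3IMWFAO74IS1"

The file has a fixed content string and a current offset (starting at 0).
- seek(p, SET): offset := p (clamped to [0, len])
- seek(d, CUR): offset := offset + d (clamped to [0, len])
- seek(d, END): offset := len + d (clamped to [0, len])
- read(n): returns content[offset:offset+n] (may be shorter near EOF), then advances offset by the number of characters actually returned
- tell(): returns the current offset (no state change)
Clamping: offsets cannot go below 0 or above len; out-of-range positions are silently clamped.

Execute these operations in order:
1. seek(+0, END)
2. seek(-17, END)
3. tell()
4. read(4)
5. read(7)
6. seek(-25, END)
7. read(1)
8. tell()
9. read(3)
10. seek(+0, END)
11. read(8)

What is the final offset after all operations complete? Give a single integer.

After 1 (seek(+0, END)): offset=26
After 2 (seek(-17, END)): offset=9
After 3 (tell()): offset=9
After 4 (read(4)): returned 'KZGD', offset=13
After 5 (read(7)): returned 'D3IMWFA', offset=20
After 6 (seek(-25, END)): offset=1
After 7 (read(1)): returned 'K', offset=2
After 8 (tell()): offset=2
After 9 (read(3)): returned 'LI7', offset=5
After 10 (seek(+0, END)): offset=26
After 11 (read(8)): returned '', offset=26

Answer: 26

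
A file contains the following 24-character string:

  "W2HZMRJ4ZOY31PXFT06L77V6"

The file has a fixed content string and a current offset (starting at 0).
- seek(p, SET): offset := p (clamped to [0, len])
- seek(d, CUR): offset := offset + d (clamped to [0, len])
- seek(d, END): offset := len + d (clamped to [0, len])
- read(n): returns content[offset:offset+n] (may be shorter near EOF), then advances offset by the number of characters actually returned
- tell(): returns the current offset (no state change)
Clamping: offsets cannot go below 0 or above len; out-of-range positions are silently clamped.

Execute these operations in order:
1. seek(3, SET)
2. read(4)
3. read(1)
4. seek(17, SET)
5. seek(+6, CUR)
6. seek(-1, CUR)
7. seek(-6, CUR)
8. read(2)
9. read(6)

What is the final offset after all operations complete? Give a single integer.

After 1 (seek(3, SET)): offset=3
After 2 (read(4)): returned 'ZMRJ', offset=7
After 3 (read(1)): returned '4', offset=8
After 4 (seek(17, SET)): offset=17
After 5 (seek(+6, CUR)): offset=23
After 6 (seek(-1, CUR)): offset=22
After 7 (seek(-6, CUR)): offset=16
After 8 (read(2)): returned 'T0', offset=18
After 9 (read(6)): returned '6L77V6', offset=24

Answer: 24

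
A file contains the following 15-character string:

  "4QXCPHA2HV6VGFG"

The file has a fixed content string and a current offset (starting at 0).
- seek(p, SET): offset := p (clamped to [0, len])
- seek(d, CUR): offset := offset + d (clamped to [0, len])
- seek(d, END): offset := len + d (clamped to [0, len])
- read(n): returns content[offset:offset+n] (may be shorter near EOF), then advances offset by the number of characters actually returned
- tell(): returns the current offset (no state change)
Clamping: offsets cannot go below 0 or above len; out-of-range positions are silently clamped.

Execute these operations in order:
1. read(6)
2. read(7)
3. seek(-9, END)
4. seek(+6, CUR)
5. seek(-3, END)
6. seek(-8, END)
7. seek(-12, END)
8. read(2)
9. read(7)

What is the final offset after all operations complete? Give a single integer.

Answer: 12

Derivation:
After 1 (read(6)): returned '4QXCPH', offset=6
After 2 (read(7)): returned 'A2HV6VG', offset=13
After 3 (seek(-9, END)): offset=6
After 4 (seek(+6, CUR)): offset=12
After 5 (seek(-3, END)): offset=12
After 6 (seek(-8, END)): offset=7
After 7 (seek(-12, END)): offset=3
After 8 (read(2)): returned 'CP', offset=5
After 9 (read(7)): returned 'HA2HV6V', offset=12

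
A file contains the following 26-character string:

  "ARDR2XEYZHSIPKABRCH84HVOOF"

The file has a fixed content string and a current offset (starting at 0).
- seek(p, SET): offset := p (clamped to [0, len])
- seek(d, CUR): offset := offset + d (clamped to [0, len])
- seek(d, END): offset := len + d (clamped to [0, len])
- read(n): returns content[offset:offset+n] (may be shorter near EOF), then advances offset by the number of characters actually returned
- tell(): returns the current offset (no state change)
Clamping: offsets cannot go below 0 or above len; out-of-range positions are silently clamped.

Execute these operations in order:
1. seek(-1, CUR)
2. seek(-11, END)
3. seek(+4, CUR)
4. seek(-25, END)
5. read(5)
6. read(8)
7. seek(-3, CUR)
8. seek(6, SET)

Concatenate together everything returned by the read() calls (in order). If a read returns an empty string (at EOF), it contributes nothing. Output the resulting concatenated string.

After 1 (seek(-1, CUR)): offset=0
After 2 (seek(-11, END)): offset=15
After 3 (seek(+4, CUR)): offset=19
After 4 (seek(-25, END)): offset=1
After 5 (read(5)): returned 'RDR2X', offset=6
After 6 (read(8)): returned 'EYZHSIPK', offset=14
After 7 (seek(-3, CUR)): offset=11
After 8 (seek(6, SET)): offset=6

Answer: RDR2XEYZHSIPK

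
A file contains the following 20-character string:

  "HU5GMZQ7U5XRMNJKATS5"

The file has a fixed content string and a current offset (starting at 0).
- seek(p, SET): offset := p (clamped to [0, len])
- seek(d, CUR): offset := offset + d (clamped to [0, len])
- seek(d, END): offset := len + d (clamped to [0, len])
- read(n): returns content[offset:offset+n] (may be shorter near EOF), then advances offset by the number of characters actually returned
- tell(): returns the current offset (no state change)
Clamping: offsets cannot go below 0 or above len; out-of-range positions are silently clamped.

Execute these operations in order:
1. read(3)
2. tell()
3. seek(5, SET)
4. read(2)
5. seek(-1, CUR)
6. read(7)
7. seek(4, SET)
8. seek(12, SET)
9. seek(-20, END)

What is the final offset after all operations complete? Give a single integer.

Answer: 0

Derivation:
After 1 (read(3)): returned 'HU5', offset=3
After 2 (tell()): offset=3
After 3 (seek(5, SET)): offset=5
After 4 (read(2)): returned 'ZQ', offset=7
After 5 (seek(-1, CUR)): offset=6
After 6 (read(7)): returned 'Q7U5XRM', offset=13
After 7 (seek(4, SET)): offset=4
After 8 (seek(12, SET)): offset=12
After 9 (seek(-20, END)): offset=0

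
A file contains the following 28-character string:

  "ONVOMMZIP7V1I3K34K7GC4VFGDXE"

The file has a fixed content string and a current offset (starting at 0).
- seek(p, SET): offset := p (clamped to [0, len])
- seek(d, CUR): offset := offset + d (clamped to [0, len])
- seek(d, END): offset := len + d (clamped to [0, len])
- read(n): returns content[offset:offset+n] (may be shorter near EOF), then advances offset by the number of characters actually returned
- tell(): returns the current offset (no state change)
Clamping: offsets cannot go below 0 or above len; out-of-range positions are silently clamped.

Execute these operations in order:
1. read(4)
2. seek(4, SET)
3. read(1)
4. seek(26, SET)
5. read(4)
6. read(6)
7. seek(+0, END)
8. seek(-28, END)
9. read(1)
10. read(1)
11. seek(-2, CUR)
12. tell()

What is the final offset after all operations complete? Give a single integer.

After 1 (read(4)): returned 'ONVO', offset=4
After 2 (seek(4, SET)): offset=4
After 3 (read(1)): returned 'M', offset=5
After 4 (seek(26, SET)): offset=26
After 5 (read(4)): returned 'XE', offset=28
After 6 (read(6)): returned '', offset=28
After 7 (seek(+0, END)): offset=28
After 8 (seek(-28, END)): offset=0
After 9 (read(1)): returned 'O', offset=1
After 10 (read(1)): returned 'N', offset=2
After 11 (seek(-2, CUR)): offset=0
After 12 (tell()): offset=0

Answer: 0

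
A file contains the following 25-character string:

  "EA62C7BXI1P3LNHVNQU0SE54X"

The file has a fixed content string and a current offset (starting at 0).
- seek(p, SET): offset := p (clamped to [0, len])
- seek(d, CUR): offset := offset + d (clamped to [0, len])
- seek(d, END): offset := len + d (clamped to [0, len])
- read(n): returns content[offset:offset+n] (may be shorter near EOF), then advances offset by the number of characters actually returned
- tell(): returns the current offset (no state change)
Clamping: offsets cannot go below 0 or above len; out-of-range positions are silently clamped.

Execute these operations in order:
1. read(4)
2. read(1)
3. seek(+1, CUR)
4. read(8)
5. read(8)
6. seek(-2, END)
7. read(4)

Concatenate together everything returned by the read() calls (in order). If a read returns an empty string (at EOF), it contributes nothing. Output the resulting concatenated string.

Answer: EA62CBXI1P3LNHVNQU0SE4X

Derivation:
After 1 (read(4)): returned 'EA62', offset=4
After 2 (read(1)): returned 'C', offset=5
After 3 (seek(+1, CUR)): offset=6
After 4 (read(8)): returned 'BXI1P3LN', offset=14
After 5 (read(8)): returned 'HVNQU0SE', offset=22
After 6 (seek(-2, END)): offset=23
After 7 (read(4)): returned '4X', offset=25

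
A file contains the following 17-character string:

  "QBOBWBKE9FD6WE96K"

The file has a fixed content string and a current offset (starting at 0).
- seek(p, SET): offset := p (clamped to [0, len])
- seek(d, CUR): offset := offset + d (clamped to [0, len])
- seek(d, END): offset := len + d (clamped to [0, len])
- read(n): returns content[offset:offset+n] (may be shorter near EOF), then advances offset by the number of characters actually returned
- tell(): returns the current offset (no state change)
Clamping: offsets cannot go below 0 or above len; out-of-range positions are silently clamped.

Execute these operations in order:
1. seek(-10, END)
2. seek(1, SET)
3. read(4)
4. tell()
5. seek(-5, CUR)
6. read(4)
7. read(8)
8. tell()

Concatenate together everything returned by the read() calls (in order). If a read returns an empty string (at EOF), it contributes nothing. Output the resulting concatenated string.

Answer: BOBWQBOBWBKE9FD6

Derivation:
After 1 (seek(-10, END)): offset=7
After 2 (seek(1, SET)): offset=1
After 3 (read(4)): returned 'BOBW', offset=5
After 4 (tell()): offset=5
After 5 (seek(-5, CUR)): offset=0
After 6 (read(4)): returned 'QBOB', offset=4
After 7 (read(8)): returned 'WBKE9FD6', offset=12
After 8 (tell()): offset=12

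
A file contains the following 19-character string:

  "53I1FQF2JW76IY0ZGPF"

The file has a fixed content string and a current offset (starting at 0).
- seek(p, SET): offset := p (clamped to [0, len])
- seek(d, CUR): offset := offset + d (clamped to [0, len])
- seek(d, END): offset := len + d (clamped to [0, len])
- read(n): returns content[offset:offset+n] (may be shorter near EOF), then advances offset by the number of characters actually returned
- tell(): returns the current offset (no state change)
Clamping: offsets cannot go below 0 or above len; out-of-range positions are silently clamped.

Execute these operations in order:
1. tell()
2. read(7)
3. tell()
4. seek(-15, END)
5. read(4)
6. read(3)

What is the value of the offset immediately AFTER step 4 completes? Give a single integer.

Answer: 4

Derivation:
After 1 (tell()): offset=0
After 2 (read(7)): returned '53I1FQF', offset=7
After 3 (tell()): offset=7
After 4 (seek(-15, END)): offset=4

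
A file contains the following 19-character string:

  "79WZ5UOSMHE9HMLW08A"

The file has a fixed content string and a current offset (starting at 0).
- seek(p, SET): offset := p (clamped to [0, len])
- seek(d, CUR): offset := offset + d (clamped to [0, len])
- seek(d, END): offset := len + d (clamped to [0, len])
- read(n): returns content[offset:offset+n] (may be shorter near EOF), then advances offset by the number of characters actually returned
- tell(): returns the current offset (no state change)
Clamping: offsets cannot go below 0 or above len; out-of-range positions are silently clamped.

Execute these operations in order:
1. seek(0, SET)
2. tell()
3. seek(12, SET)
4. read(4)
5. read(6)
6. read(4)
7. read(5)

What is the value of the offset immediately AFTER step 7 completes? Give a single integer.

After 1 (seek(0, SET)): offset=0
After 2 (tell()): offset=0
After 3 (seek(12, SET)): offset=12
After 4 (read(4)): returned 'HMLW', offset=16
After 5 (read(6)): returned '08A', offset=19
After 6 (read(4)): returned '', offset=19
After 7 (read(5)): returned '', offset=19

Answer: 19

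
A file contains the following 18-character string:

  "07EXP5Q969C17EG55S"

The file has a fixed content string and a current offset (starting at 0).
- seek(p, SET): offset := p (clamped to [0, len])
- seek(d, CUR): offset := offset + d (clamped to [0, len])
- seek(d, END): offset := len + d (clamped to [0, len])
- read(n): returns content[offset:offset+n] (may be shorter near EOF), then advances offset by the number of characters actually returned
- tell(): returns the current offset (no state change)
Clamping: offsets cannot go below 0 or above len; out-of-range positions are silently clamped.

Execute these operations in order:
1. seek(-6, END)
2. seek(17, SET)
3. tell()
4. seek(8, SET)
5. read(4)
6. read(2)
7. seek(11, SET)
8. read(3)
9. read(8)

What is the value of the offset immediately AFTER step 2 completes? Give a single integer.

After 1 (seek(-6, END)): offset=12
After 2 (seek(17, SET)): offset=17

Answer: 17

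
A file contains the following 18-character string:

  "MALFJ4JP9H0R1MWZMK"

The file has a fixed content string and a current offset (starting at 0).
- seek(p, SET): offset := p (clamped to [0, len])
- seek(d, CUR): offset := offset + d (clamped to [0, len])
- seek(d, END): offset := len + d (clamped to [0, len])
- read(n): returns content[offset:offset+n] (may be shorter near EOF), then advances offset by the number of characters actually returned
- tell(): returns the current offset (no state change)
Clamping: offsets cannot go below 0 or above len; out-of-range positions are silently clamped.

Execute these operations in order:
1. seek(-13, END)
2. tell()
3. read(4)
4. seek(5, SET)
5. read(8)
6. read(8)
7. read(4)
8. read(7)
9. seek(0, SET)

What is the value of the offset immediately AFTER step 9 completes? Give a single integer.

Answer: 0

Derivation:
After 1 (seek(-13, END)): offset=5
After 2 (tell()): offset=5
After 3 (read(4)): returned '4JP9', offset=9
After 4 (seek(5, SET)): offset=5
After 5 (read(8)): returned '4JP9H0R1', offset=13
After 6 (read(8)): returned 'MWZMK', offset=18
After 7 (read(4)): returned '', offset=18
After 8 (read(7)): returned '', offset=18
After 9 (seek(0, SET)): offset=0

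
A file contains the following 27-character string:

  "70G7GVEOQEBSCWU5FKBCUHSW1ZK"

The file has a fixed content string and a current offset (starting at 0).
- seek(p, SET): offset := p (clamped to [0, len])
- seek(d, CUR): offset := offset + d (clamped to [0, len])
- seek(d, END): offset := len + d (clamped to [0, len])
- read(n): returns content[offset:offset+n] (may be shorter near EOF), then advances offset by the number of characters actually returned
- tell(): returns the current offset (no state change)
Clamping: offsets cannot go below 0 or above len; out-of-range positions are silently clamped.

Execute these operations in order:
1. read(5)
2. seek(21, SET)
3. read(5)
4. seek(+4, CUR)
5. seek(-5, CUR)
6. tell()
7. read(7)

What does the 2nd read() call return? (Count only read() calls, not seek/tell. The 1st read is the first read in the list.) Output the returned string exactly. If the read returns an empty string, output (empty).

Answer: HSW1Z

Derivation:
After 1 (read(5)): returned '70G7G', offset=5
After 2 (seek(21, SET)): offset=21
After 3 (read(5)): returned 'HSW1Z', offset=26
After 4 (seek(+4, CUR)): offset=27
After 5 (seek(-5, CUR)): offset=22
After 6 (tell()): offset=22
After 7 (read(7)): returned 'SW1ZK', offset=27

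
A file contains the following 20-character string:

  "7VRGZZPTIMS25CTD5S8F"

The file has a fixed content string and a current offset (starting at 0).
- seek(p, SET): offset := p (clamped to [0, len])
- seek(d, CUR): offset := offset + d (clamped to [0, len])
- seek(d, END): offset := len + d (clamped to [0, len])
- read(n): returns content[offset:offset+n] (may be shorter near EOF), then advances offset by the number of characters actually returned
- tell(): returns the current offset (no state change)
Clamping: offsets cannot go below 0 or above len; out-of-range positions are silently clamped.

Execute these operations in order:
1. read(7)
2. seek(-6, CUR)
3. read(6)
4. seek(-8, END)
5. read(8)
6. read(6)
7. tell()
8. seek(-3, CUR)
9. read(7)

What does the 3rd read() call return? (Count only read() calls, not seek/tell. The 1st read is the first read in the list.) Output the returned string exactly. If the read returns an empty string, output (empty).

Answer: 5CTD5S8F

Derivation:
After 1 (read(7)): returned '7VRGZZP', offset=7
After 2 (seek(-6, CUR)): offset=1
After 3 (read(6)): returned 'VRGZZP', offset=7
After 4 (seek(-8, END)): offset=12
After 5 (read(8)): returned '5CTD5S8F', offset=20
After 6 (read(6)): returned '', offset=20
After 7 (tell()): offset=20
After 8 (seek(-3, CUR)): offset=17
After 9 (read(7)): returned 'S8F', offset=20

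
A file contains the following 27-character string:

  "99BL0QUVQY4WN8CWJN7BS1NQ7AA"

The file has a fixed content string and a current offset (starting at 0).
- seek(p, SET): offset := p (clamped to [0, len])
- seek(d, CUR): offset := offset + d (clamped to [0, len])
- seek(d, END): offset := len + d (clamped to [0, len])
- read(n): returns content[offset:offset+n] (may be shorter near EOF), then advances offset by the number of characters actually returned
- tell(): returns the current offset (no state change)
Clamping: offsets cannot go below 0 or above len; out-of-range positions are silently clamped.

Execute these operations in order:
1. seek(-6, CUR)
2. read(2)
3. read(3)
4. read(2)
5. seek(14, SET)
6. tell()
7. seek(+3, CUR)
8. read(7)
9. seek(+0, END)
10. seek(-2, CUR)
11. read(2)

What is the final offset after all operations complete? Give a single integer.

After 1 (seek(-6, CUR)): offset=0
After 2 (read(2)): returned '99', offset=2
After 3 (read(3)): returned 'BL0', offset=5
After 4 (read(2)): returned 'QU', offset=7
After 5 (seek(14, SET)): offset=14
After 6 (tell()): offset=14
After 7 (seek(+3, CUR)): offset=17
After 8 (read(7)): returned 'N7BS1NQ', offset=24
After 9 (seek(+0, END)): offset=27
After 10 (seek(-2, CUR)): offset=25
After 11 (read(2)): returned 'AA', offset=27

Answer: 27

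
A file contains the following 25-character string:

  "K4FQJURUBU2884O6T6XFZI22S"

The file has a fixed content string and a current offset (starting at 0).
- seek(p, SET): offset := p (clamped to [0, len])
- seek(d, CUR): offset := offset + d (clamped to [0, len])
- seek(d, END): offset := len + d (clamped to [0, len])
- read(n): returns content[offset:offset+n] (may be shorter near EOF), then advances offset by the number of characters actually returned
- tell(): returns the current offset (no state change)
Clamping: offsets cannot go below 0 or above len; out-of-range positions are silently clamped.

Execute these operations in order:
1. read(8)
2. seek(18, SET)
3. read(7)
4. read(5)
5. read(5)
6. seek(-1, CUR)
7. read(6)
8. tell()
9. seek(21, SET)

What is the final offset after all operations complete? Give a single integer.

After 1 (read(8)): returned 'K4FQJURU', offset=8
After 2 (seek(18, SET)): offset=18
After 3 (read(7)): returned 'XFZI22S', offset=25
After 4 (read(5)): returned '', offset=25
After 5 (read(5)): returned '', offset=25
After 6 (seek(-1, CUR)): offset=24
After 7 (read(6)): returned 'S', offset=25
After 8 (tell()): offset=25
After 9 (seek(21, SET)): offset=21

Answer: 21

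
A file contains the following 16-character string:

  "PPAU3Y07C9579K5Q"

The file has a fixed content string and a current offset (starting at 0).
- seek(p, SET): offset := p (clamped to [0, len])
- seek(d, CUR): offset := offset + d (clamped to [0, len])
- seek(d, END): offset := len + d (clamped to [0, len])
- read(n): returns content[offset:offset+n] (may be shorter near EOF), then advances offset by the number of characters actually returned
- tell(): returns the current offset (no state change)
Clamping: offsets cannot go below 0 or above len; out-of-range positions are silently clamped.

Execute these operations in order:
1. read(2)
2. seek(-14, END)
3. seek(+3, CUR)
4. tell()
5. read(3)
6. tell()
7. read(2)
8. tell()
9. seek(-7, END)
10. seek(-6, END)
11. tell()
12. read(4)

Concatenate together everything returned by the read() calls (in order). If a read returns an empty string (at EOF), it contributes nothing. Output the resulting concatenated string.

After 1 (read(2)): returned 'PP', offset=2
After 2 (seek(-14, END)): offset=2
After 3 (seek(+3, CUR)): offset=5
After 4 (tell()): offset=5
After 5 (read(3)): returned 'Y07', offset=8
After 6 (tell()): offset=8
After 7 (read(2)): returned 'C9', offset=10
After 8 (tell()): offset=10
After 9 (seek(-7, END)): offset=9
After 10 (seek(-6, END)): offset=10
After 11 (tell()): offset=10
After 12 (read(4)): returned '579K', offset=14

Answer: PPY07C9579K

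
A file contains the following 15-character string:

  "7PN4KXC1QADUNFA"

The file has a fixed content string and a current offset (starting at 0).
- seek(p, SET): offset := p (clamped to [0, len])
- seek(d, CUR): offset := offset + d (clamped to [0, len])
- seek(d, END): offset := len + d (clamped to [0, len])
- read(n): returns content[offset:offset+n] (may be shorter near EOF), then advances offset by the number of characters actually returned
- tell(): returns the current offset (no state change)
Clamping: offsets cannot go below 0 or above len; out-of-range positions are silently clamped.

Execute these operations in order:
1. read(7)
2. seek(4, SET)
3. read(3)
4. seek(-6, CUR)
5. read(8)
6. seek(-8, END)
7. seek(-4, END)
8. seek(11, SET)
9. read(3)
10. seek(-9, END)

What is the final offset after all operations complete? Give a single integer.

After 1 (read(7)): returned '7PN4KXC', offset=7
After 2 (seek(4, SET)): offset=4
After 3 (read(3)): returned 'KXC', offset=7
After 4 (seek(-6, CUR)): offset=1
After 5 (read(8)): returned 'PN4KXC1Q', offset=9
After 6 (seek(-8, END)): offset=7
After 7 (seek(-4, END)): offset=11
After 8 (seek(11, SET)): offset=11
After 9 (read(3)): returned 'UNF', offset=14
After 10 (seek(-9, END)): offset=6

Answer: 6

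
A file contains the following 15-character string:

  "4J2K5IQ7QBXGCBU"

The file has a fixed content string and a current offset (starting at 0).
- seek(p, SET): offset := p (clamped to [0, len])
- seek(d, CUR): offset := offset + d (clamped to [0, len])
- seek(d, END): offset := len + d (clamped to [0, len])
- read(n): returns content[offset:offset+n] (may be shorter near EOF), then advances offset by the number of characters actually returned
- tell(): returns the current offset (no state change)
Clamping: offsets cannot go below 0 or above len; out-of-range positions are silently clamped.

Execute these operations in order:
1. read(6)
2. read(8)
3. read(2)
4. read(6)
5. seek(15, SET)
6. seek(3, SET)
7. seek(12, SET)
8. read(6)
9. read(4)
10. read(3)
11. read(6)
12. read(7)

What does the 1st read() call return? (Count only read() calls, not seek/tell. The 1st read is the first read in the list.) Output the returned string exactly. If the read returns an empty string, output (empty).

Answer: 4J2K5I

Derivation:
After 1 (read(6)): returned '4J2K5I', offset=6
After 2 (read(8)): returned 'Q7QBXGCB', offset=14
After 3 (read(2)): returned 'U', offset=15
After 4 (read(6)): returned '', offset=15
After 5 (seek(15, SET)): offset=15
After 6 (seek(3, SET)): offset=3
After 7 (seek(12, SET)): offset=12
After 8 (read(6)): returned 'CBU', offset=15
After 9 (read(4)): returned '', offset=15
After 10 (read(3)): returned '', offset=15
After 11 (read(6)): returned '', offset=15
After 12 (read(7)): returned '', offset=15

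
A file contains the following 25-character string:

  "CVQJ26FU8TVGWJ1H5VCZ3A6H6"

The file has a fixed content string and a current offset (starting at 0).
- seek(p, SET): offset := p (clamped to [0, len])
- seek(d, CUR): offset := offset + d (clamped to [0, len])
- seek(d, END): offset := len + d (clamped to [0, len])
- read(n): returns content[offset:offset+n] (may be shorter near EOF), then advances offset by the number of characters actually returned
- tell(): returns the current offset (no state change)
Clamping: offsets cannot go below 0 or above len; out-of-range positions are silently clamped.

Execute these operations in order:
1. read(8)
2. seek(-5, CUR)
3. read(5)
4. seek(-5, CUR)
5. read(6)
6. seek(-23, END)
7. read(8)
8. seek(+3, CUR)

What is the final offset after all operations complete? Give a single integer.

After 1 (read(8)): returned 'CVQJ26FU', offset=8
After 2 (seek(-5, CUR)): offset=3
After 3 (read(5)): returned 'J26FU', offset=8
After 4 (seek(-5, CUR)): offset=3
After 5 (read(6)): returned 'J26FU8', offset=9
After 6 (seek(-23, END)): offset=2
After 7 (read(8)): returned 'QJ26FU8T', offset=10
After 8 (seek(+3, CUR)): offset=13

Answer: 13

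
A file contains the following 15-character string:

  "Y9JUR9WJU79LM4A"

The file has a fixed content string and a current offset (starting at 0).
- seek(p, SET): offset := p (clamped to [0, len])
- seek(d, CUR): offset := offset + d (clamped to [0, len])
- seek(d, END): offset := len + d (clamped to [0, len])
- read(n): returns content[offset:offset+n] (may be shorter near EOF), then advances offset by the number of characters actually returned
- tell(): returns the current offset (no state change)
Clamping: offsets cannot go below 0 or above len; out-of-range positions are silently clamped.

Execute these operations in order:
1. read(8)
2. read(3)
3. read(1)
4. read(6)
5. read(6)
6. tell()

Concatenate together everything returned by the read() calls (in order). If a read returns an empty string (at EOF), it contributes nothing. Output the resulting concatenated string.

Answer: Y9JUR9WJU79LM4A

Derivation:
After 1 (read(8)): returned 'Y9JUR9WJ', offset=8
After 2 (read(3)): returned 'U79', offset=11
After 3 (read(1)): returned 'L', offset=12
After 4 (read(6)): returned 'M4A', offset=15
After 5 (read(6)): returned '', offset=15
After 6 (tell()): offset=15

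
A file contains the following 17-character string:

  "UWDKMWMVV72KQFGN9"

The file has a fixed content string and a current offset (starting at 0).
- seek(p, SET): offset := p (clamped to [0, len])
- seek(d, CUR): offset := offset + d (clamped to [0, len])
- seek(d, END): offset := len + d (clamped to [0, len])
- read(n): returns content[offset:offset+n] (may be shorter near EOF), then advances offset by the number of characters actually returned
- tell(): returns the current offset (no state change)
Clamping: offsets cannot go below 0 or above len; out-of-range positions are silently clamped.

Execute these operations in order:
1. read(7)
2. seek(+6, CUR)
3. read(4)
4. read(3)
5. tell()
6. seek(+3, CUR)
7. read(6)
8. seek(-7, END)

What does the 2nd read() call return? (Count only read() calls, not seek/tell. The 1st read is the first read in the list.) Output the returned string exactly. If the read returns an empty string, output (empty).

Answer: FGN9

Derivation:
After 1 (read(7)): returned 'UWDKMWM', offset=7
After 2 (seek(+6, CUR)): offset=13
After 3 (read(4)): returned 'FGN9', offset=17
After 4 (read(3)): returned '', offset=17
After 5 (tell()): offset=17
After 6 (seek(+3, CUR)): offset=17
After 7 (read(6)): returned '', offset=17
After 8 (seek(-7, END)): offset=10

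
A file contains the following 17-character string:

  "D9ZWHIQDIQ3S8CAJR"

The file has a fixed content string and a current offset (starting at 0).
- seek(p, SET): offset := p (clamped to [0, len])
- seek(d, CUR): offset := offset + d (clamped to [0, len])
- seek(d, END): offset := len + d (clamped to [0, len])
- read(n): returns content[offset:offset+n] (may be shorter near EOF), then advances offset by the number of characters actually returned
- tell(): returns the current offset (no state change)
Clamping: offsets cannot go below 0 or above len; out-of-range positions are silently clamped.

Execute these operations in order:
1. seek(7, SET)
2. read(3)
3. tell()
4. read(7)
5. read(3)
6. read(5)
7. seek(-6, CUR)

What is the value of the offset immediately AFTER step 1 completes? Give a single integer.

Answer: 7

Derivation:
After 1 (seek(7, SET)): offset=7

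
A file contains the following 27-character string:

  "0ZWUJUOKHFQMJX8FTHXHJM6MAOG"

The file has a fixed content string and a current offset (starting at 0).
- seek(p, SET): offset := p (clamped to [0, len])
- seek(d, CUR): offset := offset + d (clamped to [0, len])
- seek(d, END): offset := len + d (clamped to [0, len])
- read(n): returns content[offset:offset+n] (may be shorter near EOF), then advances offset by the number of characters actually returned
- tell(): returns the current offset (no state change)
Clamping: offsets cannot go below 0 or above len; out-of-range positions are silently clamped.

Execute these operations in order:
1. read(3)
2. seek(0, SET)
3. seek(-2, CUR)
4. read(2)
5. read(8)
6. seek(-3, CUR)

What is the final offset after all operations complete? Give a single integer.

Answer: 7

Derivation:
After 1 (read(3)): returned '0ZW', offset=3
After 2 (seek(0, SET)): offset=0
After 3 (seek(-2, CUR)): offset=0
After 4 (read(2)): returned '0Z', offset=2
After 5 (read(8)): returned 'WUJUOKHF', offset=10
After 6 (seek(-3, CUR)): offset=7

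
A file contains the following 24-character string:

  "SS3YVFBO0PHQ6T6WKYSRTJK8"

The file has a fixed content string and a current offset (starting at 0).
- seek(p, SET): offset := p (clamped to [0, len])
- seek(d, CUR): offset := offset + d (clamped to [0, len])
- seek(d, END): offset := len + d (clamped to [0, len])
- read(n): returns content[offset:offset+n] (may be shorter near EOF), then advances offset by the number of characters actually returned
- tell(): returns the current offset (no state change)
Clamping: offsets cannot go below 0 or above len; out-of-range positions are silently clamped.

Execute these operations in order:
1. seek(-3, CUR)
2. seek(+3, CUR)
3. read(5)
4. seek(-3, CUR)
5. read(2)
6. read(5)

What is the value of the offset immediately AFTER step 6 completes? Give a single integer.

After 1 (seek(-3, CUR)): offset=0
After 2 (seek(+3, CUR)): offset=3
After 3 (read(5)): returned 'YVFBO', offset=8
After 4 (seek(-3, CUR)): offset=5
After 5 (read(2)): returned 'FB', offset=7
After 6 (read(5)): returned 'O0PHQ', offset=12

Answer: 12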